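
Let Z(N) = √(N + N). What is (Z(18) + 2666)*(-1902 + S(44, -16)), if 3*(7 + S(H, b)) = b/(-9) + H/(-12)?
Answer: -137768320/27 ≈ -5.1025e+6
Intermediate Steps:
S(H, b) = -7 - b/27 - H/36 (S(H, b) = -7 + (b/(-9) + H/(-12))/3 = -7 + (b*(-⅑) + H*(-1/12))/3 = -7 + (-b/9 - H/12)/3 = -7 + (-b/27 - H/36) = -7 - b/27 - H/36)
Z(N) = √2*√N (Z(N) = √(2*N) = √2*√N)
(Z(18) + 2666)*(-1902 + S(44, -16)) = (√2*√18 + 2666)*(-1902 + (-7 - 1/27*(-16) - 1/36*44)) = (√2*(3*√2) + 2666)*(-1902 + (-7 + 16/27 - 11/9)) = (6 + 2666)*(-1902 - 206/27) = 2672*(-51560/27) = -137768320/27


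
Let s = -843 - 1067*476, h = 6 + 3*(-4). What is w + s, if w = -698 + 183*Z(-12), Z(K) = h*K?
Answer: -496257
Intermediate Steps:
h = -6 (h = 6 - 12 = -6)
Z(K) = -6*K
w = 12478 (w = -698 + 183*(-6*(-12)) = -698 + 183*72 = -698 + 13176 = 12478)
s = -508735 (s = -843 - 507892 = -508735)
w + s = 12478 - 508735 = -496257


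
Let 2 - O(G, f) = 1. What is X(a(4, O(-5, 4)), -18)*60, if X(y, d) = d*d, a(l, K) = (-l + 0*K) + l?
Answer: 19440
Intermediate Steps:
O(G, f) = 1 (O(G, f) = 2 - 1*1 = 2 - 1 = 1)
a(l, K) = 0 (a(l, K) = (-l + 0) + l = -l + l = 0)
X(y, d) = d**2
X(a(4, O(-5, 4)), -18)*60 = (-18)**2*60 = 324*60 = 19440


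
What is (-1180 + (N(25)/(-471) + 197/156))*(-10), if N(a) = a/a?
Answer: 144348415/12246 ≈ 11787.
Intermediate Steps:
N(a) = 1
(-1180 + (N(25)/(-471) + 197/156))*(-10) = (-1180 + (1/(-471) + 197/156))*(-10) = (-1180 + (1*(-1/471) + 197*(1/156)))*(-10) = (-1180 + (-1/471 + 197/156))*(-10) = (-1180 + 30877/24492)*(-10) = -28869683/24492*(-10) = 144348415/12246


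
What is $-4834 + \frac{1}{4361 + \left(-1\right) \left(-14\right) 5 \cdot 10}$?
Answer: $- \frac{24464873}{5061} \approx -4834.0$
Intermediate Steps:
$-4834 + \frac{1}{4361 + \left(-1\right) \left(-14\right) 5 \cdot 10} = -4834 + \frac{1}{4361 + 14 \cdot 5 \cdot 10} = -4834 + \frac{1}{4361 + 70 \cdot 10} = -4834 + \frac{1}{4361 + 700} = -4834 + \frac{1}{5061} = - \frac{24464873}{5061}$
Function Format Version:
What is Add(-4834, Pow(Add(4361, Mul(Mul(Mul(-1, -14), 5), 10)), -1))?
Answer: Rational(-24464873, 5061) ≈ -4834.0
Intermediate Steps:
Add(-4834, Pow(Add(4361, Mul(Mul(Mul(-1, -14), 5), 10)), -1)) = Add(-4834, Pow(Add(4361, Mul(Mul(14, 5), 10)), -1)) = Add(-4834, Pow(Add(4361, Mul(70, 10)), -1)) = Add(-4834, Pow(Add(4361, 700), -1)) = Add(-4834, Pow(5061, -1)) = Add(-4834, Rational(1, 5061)) = Rational(-24464873, 5061)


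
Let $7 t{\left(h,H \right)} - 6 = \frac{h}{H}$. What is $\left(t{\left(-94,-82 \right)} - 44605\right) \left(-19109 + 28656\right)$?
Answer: $- \frac{122214412074}{287} \approx -4.2583 \cdot 10^{8}$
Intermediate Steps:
$t{\left(h,H \right)} = \frac{6}{7} + \frac{h}{7 H}$ ($t{\left(h,H \right)} = \frac{6}{7} + \frac{h \frac{1}{H}}{7} = \frac{6}{7} + \frac{h}{7 H}$)
$\left(t{\left(-94,-82 \right)} - 44605\right) \left(-19109 + 28656\right) = \left(\frac{-94 + 6 \left(-82\right)}{7 \left(-82\right)} - 44605\right) \left(-19109 + 28656\right) = \left(\frac{1}{7} \left(- \frac{1}{82}\right) \left(-94 - 492\right) - 44605\right) 9547 = \left(\frac{1}{7} \left(- \frac{1}{82}\right) \left(-586\right) - 44605\right) 9547 = \left(\frac{293}{287} - 44605\right) 9547 = \left(- \frac{12801342}{287}\right) 9547 = - \frac{122214412074}{287}$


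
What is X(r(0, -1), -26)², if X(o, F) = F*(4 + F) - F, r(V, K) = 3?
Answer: 357604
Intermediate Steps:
X(o, F) = -F + F*(4 + F)
X(r(0, -1), -26)² = (-26*(3 - 26))² = (-26*(-23))² = 598² = 357604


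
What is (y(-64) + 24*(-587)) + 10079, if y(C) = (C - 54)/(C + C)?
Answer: -256517/64 ≈ -4008.1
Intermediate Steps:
y(C) = (-54 + C)/(2*C) (y(C) = (-54 + C)/((2*C)) = (-54 + C)*(1/(2*C)) = (-54 + C)/(2*C))
(y(-64) + 24*(-587)) + 10079 = ((½)*(-54 - 64)/(-64) + 24*(-587)) + 10079 = ((½)*(-1/64)*(-118) - 14088) + 10079 = (59/64 - 14088) + 10079 = -901573/64 + 10079 = -256517/64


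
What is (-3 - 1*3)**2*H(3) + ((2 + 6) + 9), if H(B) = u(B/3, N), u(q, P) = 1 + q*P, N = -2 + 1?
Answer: 17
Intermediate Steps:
N = -1
u(q, P) = 1 + P*q
H(B) = 1 - B/3
(-3 - 1*3)**2*H(3) + ((2 + 6) + 9) = (-3 - 1*3)**2*(1 - 1/3*3) + ((2 + 6) + 9) = (-3 - 3)**2*(1 - 1) + (8 + 9) = (-6)**2*0 + 17 = 36*0 + 17 = 0 + 17 = 17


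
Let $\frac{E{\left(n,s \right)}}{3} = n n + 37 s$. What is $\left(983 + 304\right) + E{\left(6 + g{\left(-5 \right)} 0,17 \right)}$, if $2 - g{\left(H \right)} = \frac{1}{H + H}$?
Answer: $3282$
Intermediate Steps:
$g{\left(H \right)} = 2 - \frac{1}{2 H}$ ($g{\left(H \right)} = 2 - \frac{1}{H + H} = 2 - \frac{1}{2 H}$)
$E{\left(n,s \right)} = 3 n^{2} + 111 s$ ($E{\left(n,s \right)} = 3 \left(n n + 37 s\right) = 3 \left(n^{2} + 37 s\right) = 3 n^{2} + 111 s$)
$\left(983 + 304\right) + E{\left(6 + g{\left(-5 \right)} 0,17 \right)} = \left(983 + 304\right) + \left(3 \left(6 + \left(2 - \frac{1}{2 \left(-5\right)}\right) 0\right)^{2} + 111 \cdot 17\right) = 1287 + \left(3 \left(6 + \left(2 - - \frac{1}{10}\right) 0\right)^{2} + 1887\right) = 1287 + \left(3 \left(6 + \left(2 + \frac{1}{10}\right) 0\right)^{2} + 1887\right) = 1287 + \left(3 \left(6 + \frac{21}{10} \cdot 0\right)^{2} + 1887\right) = 1287 + \left(3 \left(6 + 0\right)^{2} + 1887\right) = 1287 + \left(3 \cdot 6^{2} + 1887\right) = 1287 + \left(3 \cdot 36 + 1887\right) = 1287 + \left(108 + 1887\right) = 1287 + 1995 = 3282$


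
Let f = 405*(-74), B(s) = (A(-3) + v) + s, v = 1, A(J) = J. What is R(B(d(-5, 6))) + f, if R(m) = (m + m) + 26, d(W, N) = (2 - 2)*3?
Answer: -29948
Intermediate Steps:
d(W, N) = 0 (d(W, N) = 0*3 = 0)
B(s) = -2 + s (B(s) = (-3 + 1) + s = -2 + s)
R(m) = 26 + 2*m (R(m) = 2*m + 26 = 26 + 2*m)
f = -29970
R(B(d(-5, 6))) + f = (26 + 2*(-2 + 0)) - 29970 = (26 + 2*(-2)) - 29970 = (26 - 4) - 29970 = 22 - 29970 = -29948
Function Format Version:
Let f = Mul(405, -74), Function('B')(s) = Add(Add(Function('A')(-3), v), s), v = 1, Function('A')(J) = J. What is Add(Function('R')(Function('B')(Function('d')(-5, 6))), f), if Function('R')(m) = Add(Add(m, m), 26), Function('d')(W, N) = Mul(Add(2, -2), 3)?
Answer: -29948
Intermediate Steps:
Function('d')(W, N) = 0 (Function('d')(W, N) = Mul(0, 3) = 0)
Function('B')(s) = Add(-2, s) (Function('B')(s) = Add(Add(-3, 1), s) = Add(-2, s))
Function('R')(m) = Add(26, Mul(2, m)) (Function('R')(m) = Add(Mul(2, m), 26) = Add(26, Mul(2, m)))
f = -29970
Add(Function('R')(Function('B')(Function('d')(-5, 6))), f) = Add(Add(26, Mul(2, Add(-2, 0))), -29970) = Add(Add(26, Mul(2, -2)), -29970) = Add(Add(26, -4), -29970) = Add(22, -29970) = -29948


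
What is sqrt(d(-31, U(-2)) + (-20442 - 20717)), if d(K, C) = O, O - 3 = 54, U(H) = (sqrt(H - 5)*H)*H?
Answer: I*sqrt(41102) ≈ 202.74*I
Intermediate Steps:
U(H) = H**2*sqrt(-5 + H) (U(H) = (sqrt(-5 + H)*H)*H = (H*sqrt(-5 + H))*H = H**2*sqrt(-5 + H))
O = 57 (O = 3 + 54 = 57)
d(K, C) = 57
sqrt(d(-31, U(-2)) + (-20442 - 20717)) = sqrt(57 + (-20442 - 20717)) = sqrt(57 - 41159) = sqrt(-41102) = I*sqrt(41102)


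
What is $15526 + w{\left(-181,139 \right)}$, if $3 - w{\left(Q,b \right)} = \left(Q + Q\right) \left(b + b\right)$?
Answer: $116165$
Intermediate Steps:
$w{\left(Q,b \right)} = 3 - 4 Q b$ ($w{\left(Q,b \right)} = 3 - \left(Q + Q\right) \left(b + b\right) = 3 - 2 Q 2 b = 3 - 4 Q b$)
$15526 + w{\left(-181,139 \right)} = 15526 - \left(-3 - 100636\right) = 15526 + \left(3 + 100636\right) = 15526 + 100639 = 116165$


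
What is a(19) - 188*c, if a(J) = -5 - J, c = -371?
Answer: 69724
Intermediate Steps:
a(19) - 188*c = (-5 - 1*19) - 188*(-371) = (-5 - 19) + 69748 = -24 + 69748 = 69724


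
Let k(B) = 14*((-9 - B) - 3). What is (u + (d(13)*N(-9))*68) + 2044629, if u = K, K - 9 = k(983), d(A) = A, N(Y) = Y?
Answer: 2022752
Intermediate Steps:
k(B) = -168 - 14*B (k(B) = 14*(-12 - B) = -168 - 14*B)
K = -13921 (K = 9 + (-168 - 14*983) = 9 + (-168 - 13762) = 9 - 13930 = -13921)
u = -13921
(u + (d(13)*N(-9))*68) + 2044629 = (-13921 + (13*(-9))*68) + 2044629 = (-13921 - 117*68) + 2044629 = (-13921 - 7956) + 2044629 = -21877 + 2044629 = 2022752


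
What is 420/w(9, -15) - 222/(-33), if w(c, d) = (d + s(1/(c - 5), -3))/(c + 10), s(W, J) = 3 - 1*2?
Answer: -6196/11 ≈ -563.27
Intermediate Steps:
s(W, J) = 1 (s(W, J) = 3 - 2 = 1)
w(c, d) = (1 + d)/(10 + c) (w(c, d) = (d + 1)/(c + 10) = (1 + d)/(10 + c))
420/w(9, -15) - 222/(-33) = 420/(((1 - 15)/(10 + 9))) - 222/(-33) = 420/((-14/19)) - 222*(-1/33) = 420/(((1/19)*(-14))) + 74/11 = 420/(-14/19) + 74/11 = 420*(-19/14) + 74/11 = -570 + 74/11 = -6196/11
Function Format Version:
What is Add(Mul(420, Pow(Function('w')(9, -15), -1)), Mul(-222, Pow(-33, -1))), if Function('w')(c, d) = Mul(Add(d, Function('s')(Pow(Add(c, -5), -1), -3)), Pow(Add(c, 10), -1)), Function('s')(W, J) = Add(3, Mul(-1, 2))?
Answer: Rational(-6196, 11) ≈ -563.27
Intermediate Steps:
Function('s')(W, J) = 1 (Function('s')(W, J) = Add(3, -2) = 1)
Function('w')(c, d) = Mul(Pow(Add(10, c), -1), Add(1, d)) (Function('w')(c, d) = Mul(Add(d, 1), Pow(Add(c, 10), -1)) = Mul(Add(1, d), Pow(Add(10, c), -1)) = Mul(Pow(Add(10, c), -1), Add(1, d)))
Add(Mul(420, Pow(Function('w')(9, -15), -1)), Mul(-222, Pow(-33, -1))) = Add(Mul(420, Pow(Mul(Pow(Add(10, 9), -1), Add(1, -15)), -1)), Mul(-222, Pow(-33, -1))) = Add(Mul(420, Pow(Mul(Pow(19, -1), -14), -1)), Mul(-222, Rational(-1, 33))) = Add(Mul(420, Pow(Mul(Rational(1, 19), -14), -1)), Rational(74, 11)) = Add(Mul(420, Pow(Rational(-14, 19), -1)), Rational(74, 11)) = Add(Mul(420, Rational(-19, 14)), Rational(74, 11)) = Add(-570, Rational(74, 11)) = Rational(-6196, 11)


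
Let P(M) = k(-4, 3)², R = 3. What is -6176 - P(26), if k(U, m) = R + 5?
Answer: -6240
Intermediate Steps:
k(U, m) = 8 (k(U, m) = 3 + 5 = 8)
P(M) = 64 (P(M) = 8² = 64)
-6176 - P(26) = -6176 - 1*64 = -6176 - 64 = -6240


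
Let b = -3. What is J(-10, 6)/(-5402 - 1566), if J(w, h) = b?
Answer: 3/6968 ≈ 0.00043054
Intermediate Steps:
J(w, h) = -3
J(-10, 6)/(-5402 - 1566) = -3/(-5402 - 1566) = -3/(-6968) = -1/6968*(-3) = 3/6968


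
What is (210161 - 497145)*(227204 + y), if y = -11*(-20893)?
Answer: -131159436568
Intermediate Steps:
y = 229823
(210161 - 497145)*(227204 + y) = (210161 - 497145)*(227204 + 229823) = -286984*457027 = -131159436568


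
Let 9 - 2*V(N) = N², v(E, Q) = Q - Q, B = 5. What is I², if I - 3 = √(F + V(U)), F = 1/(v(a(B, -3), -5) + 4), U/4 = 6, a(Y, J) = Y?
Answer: (6 + I*√1133)²/4 ≈ -274.25 + 100.98*I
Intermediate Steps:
U = 24 (U = 4*6 = 24)
v(E, Q) = 0
F = ¼ (F = 1/(0 + 4) = 1/4 = ¼ ≈ 0.25000)
V(N) = 9/2 - N²/2
I = 3 + I*√1133/2 (I = 3 + √(¼ + (9/2 - ½*24²)) = 3 + √(¼ + (9/2 - ½*576)) = 3 + √(¼ + (9/2 - 288)) = 3 + √(¼ - 567/2) = 3 + √(-1133/4) = 3 + I*√1133/2 ≈ 3.0 + 16.83*I)
I² = (3 + I*√1133/2)²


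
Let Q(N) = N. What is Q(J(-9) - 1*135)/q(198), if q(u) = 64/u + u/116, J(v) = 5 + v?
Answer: -798138/11657 ≈ -68.469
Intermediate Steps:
q(u) = 64/u + u/116 (q(u) = 64/u + u*(1/116) = 64/u + u/116)
Q(J(-9) - 1*135)/q(198) = ((5 - 9) - 1*135)/(64/198 + (1/116)*198) = (-4 - 135)/(64*(1/198) + 99/58) = -139/(32/99 + 99/58) = -139/11657/5742 = -139*5742/11657 = -798138/11657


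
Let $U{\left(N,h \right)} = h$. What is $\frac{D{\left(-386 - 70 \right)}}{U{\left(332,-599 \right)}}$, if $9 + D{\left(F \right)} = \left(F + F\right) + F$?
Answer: $\frac{1377}{599} \approx 2.2988$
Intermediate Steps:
$D{\left(F \right)} = -9 + 3 F$ ($D{\left(F \right)} = -9 + \left(\left(F + F\right) + F\right) = -9 + \left(2 F + F\right) = -9 + 3 F$)
$\frac{D{\left(-386 - 70 \right)}}{U{\left(332,-599 \right)}} = \frac{-9 + 3 \left(-386 - 70\right)}{-599} = \left(-9 + 3 \left(-456\right)\right) \left(- \frac{1}{599}\right) = \left(-9 - 1368\right) \left(- \frac{1}{599}\right) = \left(-1377\right) \left(- \frac{1}{599}\right) = \frac{1377}{599}$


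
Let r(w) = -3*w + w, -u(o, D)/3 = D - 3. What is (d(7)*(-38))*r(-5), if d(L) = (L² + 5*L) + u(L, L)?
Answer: -27360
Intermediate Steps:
u(o, D) = 9 - 3*D (u(o, D) = -3*(D - 3) = -3*(-3 + D) = 9 - 3*D)
r(w) = -2*w
d(L) = 9 + L² + 2*L (d(L) = (L² + 5*L) + (9 - 3*L) = 9 + L² + 2*L)
(d(7)*(-38))*r(-5) = ((9 + 7² + 2*7)*(-38))*(-2*(-5)) = ((9 + 49 + 14)*(-38))*10 = (72*(-38))*10 = -2736*10 = -27360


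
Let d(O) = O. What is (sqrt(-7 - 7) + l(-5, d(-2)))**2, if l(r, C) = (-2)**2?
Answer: (4 + I*sqrt(14))**2 ≈ 2.0 + 29.933*I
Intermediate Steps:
l(r, C) = 4
(sqrt(-7 - 7) + l(-5, d(-2)))**2 = (sqrt(-7 - 7) + 4)**2 = (sqrt(-14) + 4)**2 = (I*sqrt(14) + 4)**2 = (4 + I*sqrt(14))**2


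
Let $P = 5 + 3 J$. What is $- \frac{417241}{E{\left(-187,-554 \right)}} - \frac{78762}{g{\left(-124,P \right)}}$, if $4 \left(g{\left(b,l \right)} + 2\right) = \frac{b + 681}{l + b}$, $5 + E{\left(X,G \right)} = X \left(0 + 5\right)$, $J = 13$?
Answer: $\frac{8063682359}{375060} \approx 21500.0$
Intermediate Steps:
$P = 44$ ($P = 5 + 3 \cdot 13 = 5 + 39 = 44$)
$E{\left(X,G \right)} = -5 + 5 X$ ($E{\left(X,G \right)} = -5 + X \left(0 + 5\right) = -5 + X 5 = -5 + 5 X$)
$g{\left(b,l \right)} = -2 + \frac{681 + b}{4 \left(b + l\right)}$ ($g{\left(b,l \right)} = -2 + \frac{\left(b + 681\right) \frac{1}{l + b}}{4} = -2 + \frac{\left(681 + b\right) \frac{1}{b + l}}{4} = -2 + \frac{\frac{1}{b + l} \left(681 + b\right)}{4} = -2 + \frac{681 + b}{4 \left(b + l\right)}$)
$- \frac{417241}{E{\left(-187,-554 \right)}} - \frac{78762}{g{\left(-124,P \right)}} = - \frac{417241}{-5 + 5 \left(-187\right)} - \frac{78762}{\frac{1}{4} \frac{1}{-124 + 44} \left(681 - 352 - -868\right)} = - \frac{417241}{-5 - 935} - \frac{78762}{\frac{1}{4} \frac{1}{-80} \left(681 - 352 + 868\right)} = - \frac{417241}{-940} - \frac{78762}{\frac{1}{4} \left(- \frac{1}{80}\right) 1197} = \left(-417241\right) \left(- \frac{1}{940}\right) - \frac{78762}{- \frac{1197}{320}} = \frac{417241}{940} - - \frac{8401280}{399} = \frac{417241}{940} + \frac{8401280}{399} = \frac{8063682359}{375060}$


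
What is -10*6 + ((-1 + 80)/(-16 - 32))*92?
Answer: -2537/12 ≈ -211.42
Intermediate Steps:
-10*6 + ((-1 + 80)/(-16 - 32))*92 = -60 + (79/(-48))*92 = -60 + (79*(-1/48))*92 = -60 - 79/48*92 = -60 - 1817/12 = -2537/12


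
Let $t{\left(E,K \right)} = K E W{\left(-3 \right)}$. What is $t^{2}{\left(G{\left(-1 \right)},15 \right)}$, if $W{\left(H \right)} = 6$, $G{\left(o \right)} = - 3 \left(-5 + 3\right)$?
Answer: $291600$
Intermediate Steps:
$G{\left(o \right)} = 6$ ($G{\left(o \right)} = \left(-3\right) \left(-2\right) = 6$)
$t{\left(E,K \right)} = 6 E K$ ($t{\left(E,K \right)} = K E 6 = E K 6 = 6 E K$)
$t^{2}{\left(G{\left(-1 \right)},15 \right)} = \left(6 \cdot 6 \cdot 15\right)^{2} = 540^{2} = 291600$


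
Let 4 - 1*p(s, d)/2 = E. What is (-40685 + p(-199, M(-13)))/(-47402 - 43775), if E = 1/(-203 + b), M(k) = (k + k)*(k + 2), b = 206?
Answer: 122033/273531 ≈ 0.44614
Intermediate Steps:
M(k) = 2*k*(2 + k) (M(k) = (2*k)*(2 + k) = 2*k*(2 + k))
E = ⅓ (E = 1/(-203 + 206) = 1/3 = ⅓ ≈ 0.33333)
p(s, d) = 22/3 (p(s, d) = 8 - 2*⅓ = 8 - ⅔ = 22/3)
(-40685 + p(-199, M(-13)))/(-47402 - 43775) = (-40685 + 22/3)/(-47402 - 43775) = -122033/3/(-91177) = -122033/3*(-1/91177) = 122033/273531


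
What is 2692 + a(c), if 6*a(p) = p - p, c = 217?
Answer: 2692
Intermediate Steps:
a(p) = 0 (a(p) = (p - p)/6 = (1/6)*0 = 0)
2692 + a(c) = 2692 + 0 = 2692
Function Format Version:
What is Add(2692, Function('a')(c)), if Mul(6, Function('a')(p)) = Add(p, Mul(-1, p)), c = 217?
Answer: 2692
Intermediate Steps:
Function('a')(p) = 0 (Function('a')(p) = Mul(Rational(1, 6), Add(p, Mul(-1, p))) = Mul(Rational(1, 6), 0) = 0)
Add(2692, Function('a')(c)) = Add(2692, 0) = 2692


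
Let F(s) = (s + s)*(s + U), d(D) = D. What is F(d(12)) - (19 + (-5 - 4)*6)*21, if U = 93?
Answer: 3255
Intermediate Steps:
F(s) = 2*s*(93 + s) (F(s) = (s + s)*(s + 93) = (2*s)*(93 + s) = 2*s*(93 + s))
F(d(12)) - (19 + (-5 - 4)*6)*21 = 2*12*(93 + 12) - (19 + (-5 - 4)*6)*21 = 2*12*105 - (19 - 9*6)*21 = 2520 - (19 - 54)*21 = 2520 - (-35)*21 = 2520 - 1*(-735) = 2520 + 735 = 3255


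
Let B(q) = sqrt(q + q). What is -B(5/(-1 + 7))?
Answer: -sqrt(15)/3 ≈ -1.2910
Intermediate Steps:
B(q) = sqrt(2)*sqrt(q) (B(q) = sqrt(2*q) = sqrt(2)*sqrt(q))
-B(5/(-1 + 7)) = -sqrt(2)*sqrt(5/(-1 + 7)) = -sqrt(2)*sqrt(5/6) = -sqrt(2)*sqrt(30)/6 = -sqrt(15)/3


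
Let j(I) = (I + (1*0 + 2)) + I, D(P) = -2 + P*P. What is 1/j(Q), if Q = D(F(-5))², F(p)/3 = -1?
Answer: 1/100 ≈ 0.010000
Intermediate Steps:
F(p) = -3 (F(p) = 3*(-1) = -3)
D(P) = -2 + P²
Q = 49 (Q = (-2 + (-3)²)² = (-2 + 9)² = 7² = 49)
j(I) = 2 + 2*I (j(I) = (I + (0 + 2)) + I = (I + 2) + I = (2 + I) + I = 2 + 2*I)
1/j(Q) = 1/(2 + 2*49) = 1/(2 + 98) = 1/100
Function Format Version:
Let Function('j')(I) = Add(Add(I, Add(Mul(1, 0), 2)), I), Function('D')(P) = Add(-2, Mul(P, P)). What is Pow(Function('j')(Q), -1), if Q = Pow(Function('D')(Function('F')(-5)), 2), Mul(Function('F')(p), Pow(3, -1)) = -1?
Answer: Rational(1, 100) ≈ 0.010000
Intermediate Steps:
Function('F')(p) = -3 (Function('F')(p) = Mul(3, -1) = -3)
Function('D')(P) = Add(-2, Pow(P, 2))
Q = 49 (Q = Pow(Add(-2, Pow(-3, 2)), 2) = Pow(Add(-2, 9), 2) = Pow(7, 2) = 49)
Function('j')(I) = Add(2, Mul(2, I)) (Function('j')(I) = Add(Add(I, Add(0, 2)), I) = Add(Add(I, 2), I) = Add(Add(2, I), I) = Add(2, Mul(2, I)))
Pow(Function('j')(Q), -1) = Pow(Add(2, Mul(2, 49)), -1) = Pow(Add(2, 98), -1) = Pow(100, -1) = Rational(1, 100)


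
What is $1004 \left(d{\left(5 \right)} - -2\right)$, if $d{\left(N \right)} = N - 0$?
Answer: $7028$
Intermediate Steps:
$d{\left(N \right)} = N$ ($d{\left(N \right)} = N + 0 = N$)
$1004 \left(d{\left(5 \right)} - -2\right) = 1004 \left(5 - -2\right) = 1004 \left(5 + 2\right) = 1004 \cdot 7 = 7028$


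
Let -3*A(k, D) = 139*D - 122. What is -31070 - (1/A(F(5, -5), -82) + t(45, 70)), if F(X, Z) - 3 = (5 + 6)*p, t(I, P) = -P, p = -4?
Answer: -119040001/3840 ≈ -31000.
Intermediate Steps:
F(X, Z) = -41 (F(X, Z) = 3 + (5 + 6)*(-4) = 3 + 11*(-4) = 3 - 44 = -41)
A(k, D) = 122/3 - 139*D/3 (A(k, D) = -(139*D - 122)/3 = -(-122 + 139*D)/3 = 122/3 - 139*D/3)
-31070 - (1/A(F(5, -5), -82) + t(45, 70)) = -31070 - (1/(122/3 - 139/3*(-82)) - 1*70) = -31070 - (1/(122/3 + 11398/3) - 70) = -31070 - (1/3840 - 70) = -31070 - 1*(-268799/3840) = -31070 + 268799/3840 = -119040001/3840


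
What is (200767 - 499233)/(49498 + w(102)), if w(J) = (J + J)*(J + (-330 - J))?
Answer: 21319/1273 ≈ 16.747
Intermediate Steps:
w(J) = -660*J (w(J) = (2*J)*(-330) = -660*J)
(200767 - 499233)/(49498 + w(102)) = (200767 - 499233)/(49498 - 660*102) = -298466/(49498 - 67320) = -298466/(-17822) = -298466*(-1/17822) = 21319/1273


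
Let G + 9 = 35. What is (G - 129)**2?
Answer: 10609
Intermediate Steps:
G = 26 (G = -9 + 35 = 26)
(G - 129)**2 = (26 - 129)**2 = (-103)**2 = 10609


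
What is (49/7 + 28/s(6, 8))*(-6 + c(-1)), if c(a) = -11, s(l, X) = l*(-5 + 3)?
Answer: -238/3 ≈ -79.333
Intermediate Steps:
s(l, X) = -2*l (s(l, X) = l*(-2) = -2*l)
(49/7 + 28/s(6, 8))*(-6 + c(-1)) = (49/7 + 28/((-2*6)))*(-6 - 11) = (49*(1/7) + 28/(-12))*(-17) = (7 + 28*(-1/12))*(-17) = (7 - 7/3)*(-17) = (14/3)*(-17) = -238/3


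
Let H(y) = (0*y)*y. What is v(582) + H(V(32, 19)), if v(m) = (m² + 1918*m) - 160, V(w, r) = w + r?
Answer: 1454840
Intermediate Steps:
V(w, r) = r + w
v(m) = -160 + m² + 1918*m
H(y) = 0 (H(y) = 0*y = 0)
v(582) + H(V(32, 19)) = (-160 + 582² + 1918*582) + 0 = (-160 + 338724 + 1116276) + 0 = 1454840 + 0 = 1454840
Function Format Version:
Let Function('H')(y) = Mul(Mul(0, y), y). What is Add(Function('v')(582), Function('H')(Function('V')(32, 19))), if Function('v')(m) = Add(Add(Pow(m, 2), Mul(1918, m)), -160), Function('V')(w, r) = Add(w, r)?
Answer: 1454840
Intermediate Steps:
Function('V')(w, r) = Add(r, w)
Function('v')(m) = Add(-160, Pow(m, 2), Mul(1918, m))
Function('H')(y) = 0 (Function('H')(y) = Mul(0, y) = 0)
Add(Function('v')(582), Function('H')(Function('V')(32, 19))) = Add(Add(-160, Pow(582, 2), Mul(1918, 582)), 0) = Add(Add(-160, 338724, 1116276), 0) = Add(1454840, 0) = 1454840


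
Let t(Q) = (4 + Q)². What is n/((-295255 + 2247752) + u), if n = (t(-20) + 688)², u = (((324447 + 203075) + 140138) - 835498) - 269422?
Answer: 891136/1515237 ≈ 0.58812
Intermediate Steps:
u = -437260 (u = ((527522 + 140138) - 835498) - 269422 = (667660 - 835498) - 269422 = -167838 - 269422 = -437260)
n = 891136 (n = ((4 - 20)² + 688)² = ((-16)² + 688)² = (256 + 688)² = 944² = 891136)
n/((-295255 + 2247752) + u) = 891136/((-295255 + 2247752) - 437260) = 891136/(1952497 - 437260) = 891136/1515237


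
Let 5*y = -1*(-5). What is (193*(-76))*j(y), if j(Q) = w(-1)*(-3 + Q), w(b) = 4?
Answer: 117344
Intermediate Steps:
y = 1 (y = (-1*(-5))/5 = (⅕)*5 = 1)
j(Q) = -12 + 4*Q (j(Q) = 4*(-3 + Q) = -12 + 4*Q)
(193*(-76))*j(y) = (193*(-76))*(-12 + 4*1) = -14668*(-12 + 4) = -14668*(-8) = 117344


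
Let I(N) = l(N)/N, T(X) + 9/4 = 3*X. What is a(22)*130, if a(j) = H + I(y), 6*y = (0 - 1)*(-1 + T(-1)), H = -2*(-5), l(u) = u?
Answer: 1430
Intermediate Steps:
T(X) = -9/4 + 3*X
H = 10
y = 25/24 (y = ((0 - 1)*(-1 + (-9/4 + 3*(-1))))/6 = (-(-1 + (-9/4 - 3)))/6 = (-(-1 - 21/4))/6 = (-1*(-25/4))/6 = (1/6)*(25/4) = 25/24 ≈ 1.0417)
I(N) = 1 (I(N) = N/N = 1)
a(j) = 11 (a(j) = 10 + 1 = 11)
a(22)*130 = 11*130 = 1430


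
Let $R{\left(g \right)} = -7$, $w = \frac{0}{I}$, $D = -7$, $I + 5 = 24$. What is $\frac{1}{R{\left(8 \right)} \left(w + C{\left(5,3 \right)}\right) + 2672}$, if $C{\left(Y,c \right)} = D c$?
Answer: $\frac{1}{2819} \approx 0.00035474$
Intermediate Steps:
$I = 19$ ($I = -5 + 24 = 19$)
$w = 0$ ($w = \frac{0}{19} = 0 \cdot \frac{1}{19} = 0$)
$C{\left(Y,c \right)} = - 7 c$
$\frac{1}{R{\left(8 \right)} \left(w + C{\left(5,3 \right)}\right) + 2672} = \frac{1}{- 7 \left(0 - 21\right) + 2672} = \frac{1}{\left(-7\right) \left(-21\right) + 2672} = \frac{1}{147 + 2672} = \frac{1}{2819}$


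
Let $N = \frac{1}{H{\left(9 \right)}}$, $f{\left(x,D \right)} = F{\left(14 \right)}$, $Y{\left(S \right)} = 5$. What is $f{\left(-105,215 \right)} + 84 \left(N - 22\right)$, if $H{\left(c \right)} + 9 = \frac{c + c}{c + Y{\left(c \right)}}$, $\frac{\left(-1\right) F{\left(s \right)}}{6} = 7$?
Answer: $- \frac{17108}{9} \approx -1900.9$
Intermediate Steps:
$F{\left(s \right)} = -42$ ($F{\left(s \right)} = \left(-6\right) 7 = -42$)
$f{\left(x,D \right)} = -42$
$H{\left(c \right)} = -9 + \frac{2 c}{5 + c}$ ($H{\left(c \right)} = -9 + \frac{c + c}{c + 5} = -9 + \frac{2 c}{5 + c}$)
$N = - \frac{7}{54}$ ($N = \frac{1}{\frac{1}{5 + 9} \left(-45 - 63\right)} = \frac{1}{\frac{1}{14} \left(-45 - 63\right)} = \frac{1}{\frac{1}{14} \left(-108\right)} = \frac{1}{- \frac{54}{7}} = - \frac{7}{54} \approx -0.12963$)
$f{\left(-105,215 \right)} + 84 \left(N - 22\right) = -42 + 84 \left(- \frac{7}{54} - 22\right) = -42 + 84 \left(- \frac{1195}{54}\right) = -42 - \frac{16730}{9} = - \frac{17108}{9}$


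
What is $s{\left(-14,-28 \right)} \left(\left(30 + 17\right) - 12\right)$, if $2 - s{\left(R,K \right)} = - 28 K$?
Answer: $-27370$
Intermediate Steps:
$s{\left(R,K \right)} = 2 + 28 K$ ($s{\left(R,K \right)} = 2 - - 28 K = 2 + 28 K$)
$s{\left(-14,-28 \right)} \left(\left(30 + 17\right) - 12\right) = \left(2 + 28 \left(-28\right)\right) \left(\left(30 + 17\right) - 12\right) = \left(2 - 784\right) \left(47 - 12\right) = \left(-782\right) 35 = -27370$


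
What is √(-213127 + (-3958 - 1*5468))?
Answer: I*√222553 ≈ 471.76*I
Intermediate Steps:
√(-213127 + (-3958 - 1*5468)) = √(-213127 + (-3958 - 5468)) = √(-213127 - 9426) = √(-222553) = I*√222553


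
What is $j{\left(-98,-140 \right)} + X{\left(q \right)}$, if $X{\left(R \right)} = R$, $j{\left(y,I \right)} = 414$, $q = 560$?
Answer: $974$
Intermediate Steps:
$j{\left(-98,-140 \right)} + X{\left(q \right)} = 414 + 560 = 974$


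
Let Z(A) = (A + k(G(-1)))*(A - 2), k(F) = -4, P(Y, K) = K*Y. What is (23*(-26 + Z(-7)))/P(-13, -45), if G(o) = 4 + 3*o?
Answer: 1679/585 ≈ 2.8701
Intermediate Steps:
Z(A) = (-4 + A)*(-2 + A) (Z(A) = (A - 4)*(A - 2) = (-4 + A)*(-2 + A))
(23*(-26 + Z(-7)))/P(-13, -45) = (23*(-26 + (8 + (-7)² - 6*(-7))))/((-45*(-13))) = (23*(-26 + (8 + 49 + 42)))/585 = (23*(-26 + 99))*(1/585) = (23*73)*(1/585) = 1679*(1/585) = 1679/585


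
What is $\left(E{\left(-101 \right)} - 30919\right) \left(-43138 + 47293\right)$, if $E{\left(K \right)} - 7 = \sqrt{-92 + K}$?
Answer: $-128439360 + 4155 i \sqrt{193} \approx -1.2844 \cdot 10^{8} + 57723.0 i$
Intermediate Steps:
$E{\left(K \right)} = 7 + \sqrt{-92 + K}$
$\left(E{\left(-101 \right)} - 30919\right) \left(-43138 + 47293\right) = \left(\left(7 + \sqrt{-92 - 101}\right) - 30919\right) \left(-43138 + 47293\right) = \left(\left(7 + \sqrt{-193}\right) - 30919\right) 4155 = \left(\left(7 + i \sqrt{193}\right) - 30919\right) 4155 = \left(-30912 + i \sqrt{193}\right) 4155 = -128439360 + 4155 i \sqrt{193}$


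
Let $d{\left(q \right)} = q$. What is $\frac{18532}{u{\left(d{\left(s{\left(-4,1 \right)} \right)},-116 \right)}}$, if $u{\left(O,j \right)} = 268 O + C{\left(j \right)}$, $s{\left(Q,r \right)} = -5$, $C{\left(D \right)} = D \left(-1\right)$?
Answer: $- \frac{4633}{306} \approx -15.141$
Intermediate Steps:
$C{\left(D \right)} = - D$
$u{\left(O,j \right)} = - j + 268 O$ ($u{\left(O,j \right)} = 268 O - j = - j + 268 O$)
$\frac{18532}{u{\left(d{\left(s{\left(-4,1 \right)} \right)},-116 \right)}} = \frac{18532}{\left(-1\right) \left(-116\right) + 268 \left(-5\right)} = \frac{18532}{116 - 1340} = \frac{18532}{-1224} = 18532 \left(- \frac{1}{1224}\right) = - \frac{4633}{306}$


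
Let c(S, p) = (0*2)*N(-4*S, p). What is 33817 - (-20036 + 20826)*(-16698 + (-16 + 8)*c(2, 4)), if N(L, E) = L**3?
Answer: 13225237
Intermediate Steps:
c(S, p) = 0 (c(S, p) = (0*2)*(-4*S)**3 = 0*(-4*S)**3 = 0*(-64*S**3) = 0)
33817 - (-20036 + 20826)*(-16698 + (-16 + 8)*c(2, 4)) = 33817 - (-20036 + 20826)*(-16698 + (-16 + 8)*0) = 33817 - 790*(-16698 - 8*0) = 33817 - 790*(-16698 + 0) = 33817 - 790*(-16698) = 33817 - 1*(-13191420) = 33817 + 13191420 = 13225237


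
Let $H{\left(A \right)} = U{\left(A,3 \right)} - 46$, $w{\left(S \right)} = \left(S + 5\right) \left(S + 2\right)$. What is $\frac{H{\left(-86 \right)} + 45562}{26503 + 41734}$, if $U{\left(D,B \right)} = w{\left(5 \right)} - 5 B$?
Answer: $\frac{45571}{68237} \approx 0.66783$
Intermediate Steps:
$w{\left(S \right)} = \left(2 + S\right) \left(5 + S\right)$ ($w{\left(S \right)} = \left(5 + S\right) \left(2 + S\right) = \left(2 + S\right) \left(5 + S\right)$)
$U{\left(D,B \right)} = 70 - 5 B$ ($U{\left(D,B \right)} = \left(10 + 5^{2} + 7 \cdot 5\right) - 5 B = \left(10 + 25 + 35\right) - 5 B = 70 - 5 B$)
$H{\left(A \right)} = 9$ ($H{\left(A \right)} = \left(70 - 15\right) - 46 = 55 - 46 = 9$)
$\frac{H{\left(-86 \right)} + 45562}{26503 + 41734} = \frac{9 + 45562}{26503 + 41734} = \frac{45571}{68237}$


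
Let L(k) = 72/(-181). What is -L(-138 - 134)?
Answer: 72/181 ≈ 0.39779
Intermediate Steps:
L(k) = -72/181 (L(k) = 72*(-1/181) = -72/181)
-L(-138 - 134) = -1*(-72/181) = 72/181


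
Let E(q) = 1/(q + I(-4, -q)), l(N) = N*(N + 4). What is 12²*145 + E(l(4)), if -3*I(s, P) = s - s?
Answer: 668161/32 ≈ 20880.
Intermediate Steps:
I(s, P) = 0 (I(s, P) = -(s - s)/3 = -⅓*0 = 0)
l(N) = N*(4 + N)
E(q) = 1/q (E(q) = 1/(q + 0) = 1/q)
12²*145 + E(l(4)) = 12²*145 + 1/(4*(4 + 4)) = 144*145 + 1/(4*8) = 20880 + 1/32 = 668161/32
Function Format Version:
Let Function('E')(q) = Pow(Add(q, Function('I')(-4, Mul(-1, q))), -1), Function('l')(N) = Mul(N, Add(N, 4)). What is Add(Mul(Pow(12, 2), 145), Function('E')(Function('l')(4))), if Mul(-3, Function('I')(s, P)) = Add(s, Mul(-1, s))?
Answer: Rational(668161, 32) ≈ 20880.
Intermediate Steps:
Function('I')(s, P) = 0 (Function('I')(s, P) = Mul(Rational(-1, 3), Add(s, Mul(-1, s))) = Mul(Rational(-1, 3), 0) = 0)
Function('l')(N) = Mul(N, Add(4, N))
Function('E')(q) = Pow(q, -1) (Function('E')(q) = Pow(Add(q, 0), -1) = Pow(q, -1))
Add(Mul(Pow(12, 2), 145), Function('E')(Function('l')(4))) = Add(Mul(Pow(12, 2), 145), Pow(Mul(4, Add(4, 4)), -1)) = Add(Mul(144, 145), Pow(Mul(4, 8), -1)) = Add(20880, Pow(32, -1)) = Add(20880, Rational(1, 32)) = Rational(668161, 32)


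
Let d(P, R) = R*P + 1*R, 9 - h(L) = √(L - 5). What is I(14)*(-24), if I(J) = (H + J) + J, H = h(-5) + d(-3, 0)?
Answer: -888 + 24*I*√10 ≈ -888.0 + 75.895*I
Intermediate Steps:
h(L) = 9 - √(-5 + L) (h(L) = 9 - √(L - 5) = 9 - √(-5 + L))
d(P, R) = R + P*R (d(P, R) = P*R + R = R + P*R)
H = 9 - I*√10 (H = (9 - √(-5 - 5)) + 0*(1 - 3) = (9 - √(-10)) + 0*(-2) = (9 - I*√10) + 0 = 9 - I*√10 ≈ 9.0 - 3.1623*I)
I(J) = 9 + 2*J - I*√10 (I(J) = ((9 - I*√10) + J) + J = (9 + J - I*√10) + J = 9 + 2*J - I*√10)
I(14)*(-24) = (9 + 2*14 - I*√10)*(-24) = (9 + 28 - I*√10)*(-24) = (37 - I*√10)*(-24) = -888 + 24*I*√10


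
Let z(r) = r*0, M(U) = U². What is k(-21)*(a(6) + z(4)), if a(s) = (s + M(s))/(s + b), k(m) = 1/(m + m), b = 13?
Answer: -1/19 ≈ -0.052632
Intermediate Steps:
z(r) = 0
k(m) = 1/(2*m)
a(s) = (s + s²)/(13 + s) (a(s) = (s + s²)/(s + 13) = (s + s²)/(13 + s))
k(-21)*(a(6) + z(4)) = ((½)/(-21))*(6*(1 + 6)/(13 + 6) + 0) = ((½)*(-1/21))*(6*7/19 + 0) = -(6*(1/19)*7 + 0)/42 = -(42/19 + 0)/42 = -1/42*42/19 = -1/19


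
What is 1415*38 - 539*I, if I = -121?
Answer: 118989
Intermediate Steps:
1415*38 - 539*I = 1415*38 - 539*(-121) = 53770 - 1*(-65219) = 53770 + 65219 = 118989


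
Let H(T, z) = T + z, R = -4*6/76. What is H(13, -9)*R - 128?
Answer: -2456/19 ≈ -129.26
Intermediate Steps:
R = -6/19 (R = -24*1/76 = -6/19 ≈ -0.31579)
H(13, -9)*R - 128 = (13 - 9)*(-6/19) - 128 = 4*(-6/19) - 128 = -24/19 - 128 = -2456/19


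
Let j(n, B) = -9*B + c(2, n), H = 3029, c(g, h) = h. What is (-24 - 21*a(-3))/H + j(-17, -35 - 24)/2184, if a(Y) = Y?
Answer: 63157/254436 ≈ 0.24822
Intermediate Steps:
j(n, B) = n - 9*B (j(n, B) = -9*B + n = n - 9*B)
(-24 - 21*a(-3))/H + j(-17, -35 - 24)/2184 = (-24 - 21*(-3))/3029 + (-17 - 9*(-35 - 24))/2184 = (-24 + 63)*(1/3029) + (-17 - 9*(-59))*(1/2184) = 39*(1/3029) + (-17 + 531)*(1/2184) = 3/233 + 514*(1/2184) = 3/233 + 257/1092 = 63157/254436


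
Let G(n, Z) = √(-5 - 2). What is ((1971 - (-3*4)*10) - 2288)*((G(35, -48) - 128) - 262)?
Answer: 76830 - 197*I*√7 ≈ 76830.0 - 521.21*I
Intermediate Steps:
G(n, Z) = I*√7 (G(n, Z) = √(-7) = I*√7)
((1971 - (-3*4)*10) - 2288)*((G(35, -48) - 128) - 262) = ((1971 - (-3*4)*10) - 2288)*((I*√7 - 128) - 262) = ((1971 - (-12)*10) - 2288)*((-128 + I*√7) - 262) = ((1971 - 1*(-120)) - 2288)*(-390 + I*√7) = ((1971 + 120) - 2288)*(-390 + I*√7) = (2091 - 2288)*(-390 + I*√7) = -197*(-390 + I*√7) = 76830 - 197*I*√7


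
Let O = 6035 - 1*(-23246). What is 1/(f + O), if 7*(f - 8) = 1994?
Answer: 7/207017 ≈ 3.3814e-5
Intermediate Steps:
f = 2050/7 (f = 8 + (1/7)*1994 = 8 + 1994/7 = 2050/7 ≈ 292.86)
O = 29281 (O = 6035 + 23246 = 29281)
1/(f + O) = 1/(2050/7 + 29281) = 1/(207017/7) = 7/207017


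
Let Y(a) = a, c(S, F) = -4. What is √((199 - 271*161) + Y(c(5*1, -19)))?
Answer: 2*I*√10859 ≈ 208.41*I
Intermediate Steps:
√((199 - 271*161) + Y(c(5*1, -19))) = √((199 - 271*161) - 4) = √((199 - 43631) - 4) = √(-43432 - 4) = √(-43436) = 2*I*√10859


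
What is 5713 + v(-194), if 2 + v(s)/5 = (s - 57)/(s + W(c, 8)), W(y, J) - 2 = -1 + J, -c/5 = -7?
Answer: 211262/37 ≈ 5709.8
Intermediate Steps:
c = 35 (c = -5*(-7) = 35)
W(y, J) = 1 + J (W(y, J) = 2 + (-1 + J) = 1 + J)
v(s) = -10 + 5*(-57 + s)/(9 + s) (v(s) = -10 + 5*((s - 57)/(s + (1 + 8))) = -10 + 5*((-57 + s)/(s + 9)) = -10 + 5*((-57 + s)/(9 + s)) = -10 + 5*(-57 + s)/(9 + s))
5713 + v(-194) = 5713 + 5*(-75 - 1*(-194))/(9 - 194) = 5713 + 5*(-75 + 194)/(-185) = 5713 + 5*(-1/185)*119 = 5713 - 119/37 = 211262/37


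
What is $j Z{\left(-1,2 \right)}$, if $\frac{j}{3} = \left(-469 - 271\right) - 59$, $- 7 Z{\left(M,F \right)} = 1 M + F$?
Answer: $\frac{2397}{7} \approx 342.43$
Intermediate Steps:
$Z{\left(M,F \right)} = - \frac{F}{7} - \frac{M}{7}$ ($Z{\left(M,F \right)} = - \frac{1 M + F}{7} = - \frac{M + F}{7} = - \frac{F + M}{7} = - \frac{F}{7} - \frac{M}{7}$)
$j = -2397$ ($j = 3 \left(\left(-469 - 271\right) - 59\right) = 3 \left(-740 - 59\right) = 3 \left(-799\right) = -2397$)
$j Z{\left(-1,2 \right)} = - 2397 \left(\left(- \frac{1}{7}\right) 2 - - \frac{1}{7}\right) = - 2397 \left(- \frac{2}{7} + \frac{1}{7}\right) = \left(-2397\right) \left(- \frac{1}{7}\right) = \frac{2397}{7}$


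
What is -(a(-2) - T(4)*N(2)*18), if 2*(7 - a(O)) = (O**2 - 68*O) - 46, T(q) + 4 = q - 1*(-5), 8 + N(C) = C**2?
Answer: -320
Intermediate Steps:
N(C) = -8 + C**2
T(q) = 1 + q (T(q) = -4 + (q - 1*(-5)) = -4 + (q + 5) = -4 + (5 + q) = 1 + q)
a(O) = 30 + 34*O - O**2/2 (a(O) = 7 - ((O**2 - 68*O) - 46)/2 = 7 - (-46 + O**2 - 68*O)/2 = 7 + (23 + 34*O - O**2/2) = 30 + 34*O - O**2/2)
-(a(-2) - T(4)*N(2)*18) = -((30 + 34*(-2) - 1/2*(-2)**2) - (1 + 4)*(-8 + 2**2)*18) = -((30 - 68 - 1/2*4) - 5*(-8 + 4)*18) = -((30 - 68 - 2) - 5*(-4)*18) = -(-40 - (-20)*18) = -(-40 - 1*(-360)) = -(-40 + 360) = -1*320 = -320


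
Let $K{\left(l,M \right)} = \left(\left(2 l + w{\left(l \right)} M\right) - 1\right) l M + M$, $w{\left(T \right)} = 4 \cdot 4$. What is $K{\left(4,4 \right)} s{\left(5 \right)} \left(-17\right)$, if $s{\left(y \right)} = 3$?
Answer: $-58140$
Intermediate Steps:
$w{\left(T \right)} = 16$
$K{\left(l,M \right)} = M + M l \left(-1 + 2 l + 16 M\right)$ ($K{\left(l,M \right)} = \left(\left(2 l + 16 M\right) - 1\right) l M + M = \left(-1 + 2 l + 16 M\right) l M + M = l \left(-1 + 2 l + 16 M\right) M + M = M l \left(-1 + 2 l + 16 M\right) + M = M + M l \left(-1 + 2 l + 16 M\right)$)
$K{\left(4,4 \right)} s{\left(5 \right)} \left(-17\right) = 4 \left(1 - 4 + 2 \cdot 4^{2} + 16 \cdot 4 \cdot 4\right) 3 \left(-17\right) = 4 \left(1 - 4 + 2 \cdot 16 + 256\right) 3 \left(-17\right) = 4 \left(1 - 4 + 32 + 256\right) 3 \left(-17\right) = 4 \cdot 285 \cdot 3 \left(-17\right) = 1140 \cdot 3 \left(-17\right) = 3420 \left(-17\right) = -58140$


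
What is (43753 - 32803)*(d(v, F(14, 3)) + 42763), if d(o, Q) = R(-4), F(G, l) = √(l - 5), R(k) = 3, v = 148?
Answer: 468287700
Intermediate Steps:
F(G, l) = √(-5 + l)
d(o, Q) = 3
(43753 - 32803)*(d(v, F(14, 3)) + 42763) = (43753 - 32803)*(3 + 42763) = 10950*42766 = 468287700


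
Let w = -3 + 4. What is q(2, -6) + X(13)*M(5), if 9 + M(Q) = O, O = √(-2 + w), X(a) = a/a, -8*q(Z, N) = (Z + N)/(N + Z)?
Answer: -73/8 + I ≈ -9.125 + 1.0*I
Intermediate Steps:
q(Z, N) = -⅛ (q(Z, N) = -(Z + N)/(8*(N + Z)) = -(N + Z)/(8*(N + Z)) = -⅛*1 = -⅛)
w = 1
X(a) = 1
O = I (O = √(-2 + 1) = √(-1) = I ≈ 1.0*I)
M(Q) = -9 + I
q(2, -6) + X(13)*M(5) = -⅛ + 1*(-9 + I) = -⅛ + (-9 + I) = -73/8 + I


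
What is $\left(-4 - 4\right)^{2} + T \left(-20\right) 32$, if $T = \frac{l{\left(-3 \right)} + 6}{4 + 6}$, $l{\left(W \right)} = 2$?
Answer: $-448$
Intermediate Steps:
$T = \frac{4}{5}$ ($T = \frac{2 + 6}{4 + 6} = \frac{8}{10} = 8 \cdot \frac{1}{10} = \frac{4}{5} \approx 0.8$)
$\left(-4 - 4\right)^{2} + T \left(-20\right) 32 = \left(-4 - 4\right)^{2} + \frac{4}{5} \left(-20\right) 32 = \left(-8\right)^{2} - 512 = 64 - 512 = -448$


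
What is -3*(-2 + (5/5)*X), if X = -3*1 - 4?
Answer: 27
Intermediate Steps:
X = -7 (X = -3 - 4 = -7)
-3*(-2 + (5/5)*X) = -3*(-2 + (5/5)*(-7)) = -3*(-2 + (5*(⅕))*(-7)) = -3*(-2 + 1*(-7)) = -3*(-2 - 7) = -3*(-9) = 27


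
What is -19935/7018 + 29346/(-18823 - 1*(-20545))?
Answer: 28603693/2014166 ≈ 14.201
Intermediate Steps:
-19935/7018 + 29346/(-18823 - 1*(-20545)) = -19935*1/7018 + 29346/(-18823 + 20545) = -19935/7018 + 29346/1722 = -19935/7018 + 29346*(1/1722) = -19935/7018 + 4891/287 = 28603693/2014166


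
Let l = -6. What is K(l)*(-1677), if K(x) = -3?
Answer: 5031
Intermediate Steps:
K(l)*(-1677) = -3*(-1677) = 5031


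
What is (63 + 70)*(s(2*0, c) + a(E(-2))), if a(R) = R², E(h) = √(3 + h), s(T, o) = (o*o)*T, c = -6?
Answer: 133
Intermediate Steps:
s(T, o) = T*o² (s(T, o) = o²*T = T*o²)
(63 + 70)*(s(2*0, c) + a(E(-2))) = (63 + 70)*((2*0)*(-6)² + (√(3 - 2))²) = 133*(0*36 + (√1)²) = 133*(0 + 1²) = 133*(0 + 1) = 133*1 = 133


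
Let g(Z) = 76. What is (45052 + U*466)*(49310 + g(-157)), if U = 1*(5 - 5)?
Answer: 2224938072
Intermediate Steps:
U = 0 (U = 1*0 = 0)
(45052 + U*466)*(49310 + g(-157)) = (45052 + 0*466)*(49310 + 76) = (45052 + 0)*49386 = 45052*49386 = 2224938072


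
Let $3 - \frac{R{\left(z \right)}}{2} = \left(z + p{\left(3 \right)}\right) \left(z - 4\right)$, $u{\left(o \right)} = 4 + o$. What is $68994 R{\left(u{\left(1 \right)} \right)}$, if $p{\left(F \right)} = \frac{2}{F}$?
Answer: $-367968$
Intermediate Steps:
$R{\left(z \right)} = 6 - 2 \left(-4 + z\right) \left(\frac{2}{3} + z\right)$ ($R{\left(z \right)} = 6 - 2 \left(z + \frac{2}{3}\right) \left(z - 4\right) = 6 - 2 \left(z + 2 \cdot \frac{1}{3}\right) \left(-4 + z\right) = 6 - 2 \left(z + \frac{2}{3}\right) \left(-4 + z\right) = 6 - 2 \left(\frac{2}{3} + z\right) \left(-4 + z\right) = 6 - 2 \left(-4 + z\right) \left(\frac{2}{3} + z\right)$)
$68994 R{\left(u{\left(1 \right)} \right)} = 68994 \left(\frac{34}{3} - 2 \left(4 + 1\right)^{2} + \frac{20 \left(4 + 1\right)}{3}\right) = 68994 \left(\frac{34}{3} - 2 \cdot 5^{2} + \frac{20}{3} \cdot 5\right) = 68994 \left(\frac{34}{3} - 50 + \frac{100}{3}\right) = 68994 \left(- \frac{16}{3}\right) = -367968$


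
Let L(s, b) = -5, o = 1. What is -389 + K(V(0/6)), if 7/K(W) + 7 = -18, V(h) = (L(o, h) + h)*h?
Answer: -9732/25 ≈ -389.28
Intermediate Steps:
V(h) = h*(-5 + h) (V(h) = (-5 + h)*h = h*(-5 + h))
K(W) = -7/25 (K(W) = 7/(-7 - 18) = 7/(-25) = 7*(-1/25) = -7/25)
-389 + K(V(0/6)) = -389 - 7/25 = -9732/25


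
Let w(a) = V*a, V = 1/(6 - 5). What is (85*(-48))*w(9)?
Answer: -36720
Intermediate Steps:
V = 1 (V = 1/1 = 1)
w(a) = a (w(a) = 1*a = a)
(85*(-48))*w(9) = (85*(-48))*9 = -4080*9 = -36720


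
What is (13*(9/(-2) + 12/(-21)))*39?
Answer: -35997/14 ≈ -2571.2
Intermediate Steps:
(13*(9/(-2) + 12/(-21)))*39 = (13*(9*(-½) + 12*(-1/21)))*39 = (13*(-9/2 - 4/7))*39 = (13*(-71/14))*39 = -923/14*39 = -35997/14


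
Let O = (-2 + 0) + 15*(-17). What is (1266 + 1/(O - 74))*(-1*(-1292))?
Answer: 541406140/331 ≈ 1.6357e+6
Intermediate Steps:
O = -257 (O = -2 - 255 = -257)
(1266 + 1/(O - 74))*(-1*(-1292)) = (1266 + 1/(-257 - 74))*(-1*(-1292)) = (1266 + 1/(-331))*1292 = (1266 - 1/331)*1292 = (419045/331)*1292 = 541406140/331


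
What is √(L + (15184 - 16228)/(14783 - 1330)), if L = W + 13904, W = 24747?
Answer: √6995167966127/13453 ≈ 196.60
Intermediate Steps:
L = 38651 (L = 24747 + 13904 = 38651)
√(L + (15184 - 16228)/(14783 - 1330)) = √(38651 + (15184 - 16228)/(14783 - 1330)) = √(38651 - 1044/13453) = √(519970859/13453) = √6995167966127/13453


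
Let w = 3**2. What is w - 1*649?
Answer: -640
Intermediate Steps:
w = 9
w - 1*649 = 9 - 1*649 = 9 - 649 = -640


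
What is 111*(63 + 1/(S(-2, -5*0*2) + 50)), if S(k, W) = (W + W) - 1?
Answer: 342768/49 ≈ 6995.3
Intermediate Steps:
S(k, W) = -1 + 2*W (S(k, W) = 2*W - 1 = -1 + 2*W)
111*(63 + 1/(S(-2, -5*0*2) + 50)) = 111*(63 + 1/((-1 + 2*(-5*0*2)) + 50)) = 111*(63 + 1/((-1 + 2*(0*2)) + 50)) = 111*(63 + 1/((-1 + 2*0) + 50)) = 111*(63 + 1/((-1 + 0) + 50)) = 111*(63 + 1/(-1 + 50)) = 111*(63 + 1/49) = 111*(3088/49) = 342768/49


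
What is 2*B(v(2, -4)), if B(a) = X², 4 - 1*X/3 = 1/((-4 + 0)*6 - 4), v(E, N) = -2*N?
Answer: 114921/392 ≈ 293.17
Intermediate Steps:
X = 339/28 (X = 12 - 3/((-4 + 0)*6 - 4) = 12 - 3/(-4*6 - 4) = 12 - 3/(-24 - 4) = 12 - 3/(-28) = 12 - 3*(-1/28) = 12 + 3/28 = 339/28 ≈ 12.107)
B(a) = 114921/784 (B(a) = (339/28)² = 114921/784)
2*B(v(2, -4)) = 2*(114921/784) = 114921/392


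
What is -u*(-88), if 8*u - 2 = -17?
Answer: -165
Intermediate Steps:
u = -15/8 (u = ¼ + (⅛)*(-17) = ¼ - 17/8 = -15/8 ≈ -1.8750)
-u*(-88) = -1*(-15/8)*(-88) = (15/8)*(-88) = -165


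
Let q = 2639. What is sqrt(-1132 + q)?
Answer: sqrt(1507) ≈ 38.820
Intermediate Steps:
sqrt(-1132 + q) = sqrt(-1132 + 2639) = sqrt(1507)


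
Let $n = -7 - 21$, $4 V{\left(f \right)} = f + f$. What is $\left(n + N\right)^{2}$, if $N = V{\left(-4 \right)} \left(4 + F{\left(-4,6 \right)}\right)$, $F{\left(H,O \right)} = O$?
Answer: $2304$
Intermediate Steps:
$V{\left(f \right)} = \frac{f}{2}$ ($V{\left(f \right)} = \frac{f + f}{4} = \frac{2 f}{4} = \frac{f}{2}$)
$N = -20$ ($N = \frac{1}{2} \left(-4\right) \left(4 + 6\right) = \left(-2\right) 10 = -20$)
$n = -28$
$\left(n + N\right)^{2} = \left(-28 - 20\right)^{2} = \left(-48\right)^{2} = 2304$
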